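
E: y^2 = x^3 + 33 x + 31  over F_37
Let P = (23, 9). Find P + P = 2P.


Doubling: s = (3 x1^2 + a) / (2 y1)
s = (3*23^2 + 33) / (2*9) mod 37 = 16
x3 = s^2 - 2 x1 mod 37 = 16^2 - 2*23 = 25
y3 = s (x1 - x3) - y1 mod 37 = 16 * (23 - 25) - 9 = 33

2P = (25, 33)


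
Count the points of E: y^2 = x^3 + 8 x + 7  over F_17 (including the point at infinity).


For each x in F_17, count y with y^2 = x^3 + 8 x + 7 mod 17:
  x = 1: RHS = 16, y in [4, 13]  -> 2 point(s)
  x = 4: RHS = 1, y in [1, 16]  -> 2 point(s)
  x = 5: RHS = 2, y in [6, 11]  -> 2 point(s)
  x = 6: RHS = 16, y in [4, 13]  -> 2 point(s)
  x = 7: RHS = 15, y in [7, 10]  -> 2 point(s)
  x = 9: RHS = 9, y in [3, 14]  -> 2 point(s)
  x = 10: RHS = 16, y in [4, 13]  -> 2 point(s)
  x = 11: RHS = 15, y in [7, 10]  -> 2 point(s)
  x = 13: RHS = 13, y in [8, 9]  -> 2 point(s)
  x = 15: RHS = 0, y in [0]  -> 1 point(s)
  x = 16: RHS = 15, y in [7, 10]  -> 2 point(s)
Affine points: 21. Add the point at infinity: total = 22.

#E(F_17) = 22


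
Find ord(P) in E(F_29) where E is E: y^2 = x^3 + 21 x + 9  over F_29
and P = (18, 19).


Compute successive multiples of P until we hit O:
  1P = (18, 19)
  2P = (9, 17)
  3P = (11, 18)
  4P = (16, 2)
  5P = (2, 1)
  6P = (8, 14)
  7P = (25, 21)
  8P = (21, 5)
  ... (continuing to 33P)
  33P = O

ord(P) = 33


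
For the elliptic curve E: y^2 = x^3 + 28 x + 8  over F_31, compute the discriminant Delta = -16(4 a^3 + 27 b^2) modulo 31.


4 a^3 + 27 b^2 = 4*28^3 + 27*8^2 = 87808 + 1728 = 89536
Delta = -16 * (89536) = -1432576
Delta mod 31 = 27

Delta = 27 (mod 31)


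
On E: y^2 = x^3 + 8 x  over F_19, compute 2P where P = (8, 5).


Doubling: s = (3 x1^2 + a) / (2 y1)
s = (3*8^2 + 8) / (2*5) mod 19 = 1
x3 = s^2 - 2 x1 mod 19 = 1^2 - 2*8 = 4
y3 = s (x1 - x3) - y1 mod 19 = 1 * (8 - 4) - 5 = 18

2P = (4, 18)


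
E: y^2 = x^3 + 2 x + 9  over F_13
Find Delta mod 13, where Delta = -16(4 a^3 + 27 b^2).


4 a^3 + 27 b^2 = 4*2^3 + 27*9^2 = 32 + 2187 = 2219
Delta = -16 * (2219) = -35504
Delta mod 13 = 12

Delta = 12 (mod 13)


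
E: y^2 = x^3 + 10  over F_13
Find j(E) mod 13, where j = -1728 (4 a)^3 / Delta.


Delta = -16(4 a^3 + 27 b^2) mod 13 = 12
-1728 * (4 a)^3 = -1728 * (4*0)^3 mod 13 = 0
j = 0 * 12^(-1) mod 13 = 0

j = 0 (mod 13)


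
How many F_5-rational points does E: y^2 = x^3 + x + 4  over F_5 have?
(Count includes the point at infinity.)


For each x in F_5, count y with y^2 = x^3 + 1 x + 4 mod 5:
  x = 0: RHS = 4, y in [2, 3]  -> 2 point(s)
  x = 1: RHS = 1, y in [1, 4]  -> 2 point(s)
  x = 2: RHS = 4, y in [2, 3]  -> 2 point(s)
  x = 3: RHS = 4, y in [2, 3]  -> 2 point(s)
Affine points: 8. Add the point at infinity: total = 9.

#E(F_5) = 9


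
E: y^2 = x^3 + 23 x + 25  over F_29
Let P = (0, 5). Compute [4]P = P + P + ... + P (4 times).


k = 4 = 100_2 (binary, LSB first: 001)
Double-and-add from P = (0, 5):
  bit 0 = 0: acc unchanged = O
  bit 1 = 0: acc unchanged = O
  bit 2 = 1: acc = O + (3, 11) = (3, 11)

4P = (3, 11)


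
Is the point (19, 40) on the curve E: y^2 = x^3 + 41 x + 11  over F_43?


Check whether y^2 = x^3 + 41 x + 11 (mod 43) for (x, y) = (19, 40).
LHS: y^2 = 40^2 mod 43 = 9
RHS: x^3 + 41 x + 11 = 19^3 + 41*19 + 11 mod 43 = 38
LHS != RHS

No, not on the curve


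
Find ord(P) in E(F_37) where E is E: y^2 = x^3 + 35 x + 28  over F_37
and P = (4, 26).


Compute successive multiples of P until we hit O:
  1P = (4, 26)
  2P = (19, 2)
  3P = (21, 16)
  4P = (3, 30)
  5P = (9, 31)
  6P = (25, 27)
  7P = (20, 12)
  8P = (34, 28)
  ... (continuing to 37P)
  37P = O

ord(P) = 37


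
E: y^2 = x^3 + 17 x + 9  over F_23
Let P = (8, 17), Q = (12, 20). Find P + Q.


P != Q, so use the chord formula.
s = (y2 - y1) / (x2 - x1) = (3) / (4) mod 23 = 18
x3 = s^2 - x1 - x2 mod 23 = 18^2 - 8 - 12 = 5
y3 = s (x1 - x3) - y1 mod 23 = 18 * (8 - 5) - 17 = 14

P + Q = (5, 14)


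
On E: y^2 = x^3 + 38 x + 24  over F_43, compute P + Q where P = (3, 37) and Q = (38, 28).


P != Q, so use the chord formula.
s = (y2 - y1) / (x2 - x1) = (34) / (35) mod 43 = 28
x3 = s^2 - x1 - x2 mod 43 = 28^2 - 3 - 38 = 12
y3 = s (x1 - x3) - y1 mod 43 = 28 * (3 - 12) - 37 = 12

P + Q = (12, 12)


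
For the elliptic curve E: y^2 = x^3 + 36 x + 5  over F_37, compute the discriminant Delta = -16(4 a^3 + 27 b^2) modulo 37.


4 a^3 + 27 b^2 = 4*36^3 + 27*5^2 = 186624 + 675 = 187299
Delta = -16 * (187299) = -2996784
Delta mod 37 = 31

Delta = 31 (mod 37)


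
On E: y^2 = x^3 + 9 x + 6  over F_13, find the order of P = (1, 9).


Compute successive multiples of P until we hit O:
  1P = (1, 9)
  2P = (10, 11)
  3P = (12, 3)
  4P = (9, 6)
  5P = (7, 3)
  6P = (6, 9)
  7P = (6, 4)
  8P = (7, 10)
  ... (continuing to 13P)
  13P = O

ord(P) = 13


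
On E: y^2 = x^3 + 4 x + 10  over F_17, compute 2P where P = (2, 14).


Doubling: s = (3 x1^2 + a) / (2 y1)
s = (3*2^2 + 4) / (2*14) mod 17 = 3
x3 = s^2 - 2 x1 mod 17 = 3^2 - 2*2 = 5
y3 = s (x1 - x3) - y1 mod 17 = 3 * (2 - 5) - 14 = 11

2P = (5, 11)


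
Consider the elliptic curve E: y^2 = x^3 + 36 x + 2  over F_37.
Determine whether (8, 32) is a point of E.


Check whether y^2 = x^3 + 36 x + 2 (mod 37) for (x, y) = (8, 32).
LHS: y^2 = 32^2 mod 37 = 25
RHS: x^3 + 36 x + 2 = 8^3 + 36*8 + 2 mod 37 = 25
LHS = RHS

Yes, on the curve


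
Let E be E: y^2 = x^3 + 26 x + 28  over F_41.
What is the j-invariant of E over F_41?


Delta = -16(4 a^3 + 27 b^2) mod 41 = 25
-1728 * (4 a)^3 = -1728 * (4*26)^3 mod 41 = 31
j = 31 * 25^(-1) mod 41 = 16

j = 16 (mod 41)


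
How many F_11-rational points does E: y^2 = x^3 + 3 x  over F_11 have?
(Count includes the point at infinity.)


For each x in F_11, count y with y^2 = x^3 + 3 x + 0 mod 11:
  x = 0: RHS = 0, y in [0]  -> 1 point(s)
  x = 1: RHS = 4, y in [2, 9]  -> 2 point(s)
  x = 2: RHS = 3, y in [5, 6]  -> 2 point(s)
  x = 3: RHS = 3, y in [5, 6]  -> 2 point(s)
  x = 6: RHS = 3, y in [5, 6]  -> 2 point(s)
  x = 7: RHS = 1, y in [1, 10]  -> 2 point(s)
Affine points: 11. Add the point at infinity: total = 12.

#E(F_11) = 12


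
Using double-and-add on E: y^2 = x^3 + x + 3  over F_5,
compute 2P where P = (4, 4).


k = 2 = 10_2 (binary, LSB first: 01)
Double-and-add from P = (4, 4):
  bit 0 = 0: acc unchanged = O
  bit 1 = 1: acc = O + (1, 0) = (1, 0)

2P = (1, 0)


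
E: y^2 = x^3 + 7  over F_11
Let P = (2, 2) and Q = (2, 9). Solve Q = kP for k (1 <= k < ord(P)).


Enumerate multiples of P until we hit Q = (2, 9):
  1P = (2, 2)
  2P = (5, 0)
  3P = (2, 9)
Match found at i = 3.

k = 3


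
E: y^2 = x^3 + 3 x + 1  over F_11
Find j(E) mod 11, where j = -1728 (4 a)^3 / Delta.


Delta = -16(4 a^3 + 27 b^2) mod 11 = 7
-1728 * (4 a)^3 = -1728 * (4*3)^3 mod 11 = 10
j = 10 * 7^(-1) mod 11 = 3

j = 3 (mod 11)


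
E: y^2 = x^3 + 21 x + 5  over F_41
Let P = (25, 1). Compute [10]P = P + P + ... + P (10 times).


k = 10 = 1010_2 (binary, LSB first: 0101)
Double-and-add from P = (25, 1):
  bit 0 = 0: acc unchanged = O
  bit 1 = 1: acc = O + (16, 3) = (16, 3)
  bit 2 = 0: acc unchanged = (16, 3)
  bit 3 = 1: acc = (16, 3) + (27, 1) = (37, 12)

10P = (37, 12)


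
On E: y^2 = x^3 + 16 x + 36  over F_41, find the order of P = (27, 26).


Compute successive multiples of P until we hit O:
  1P = (27, 26)
  2P = (29, 17)
  3P = (36, 35)
  4P = (20, 22)
  5P = (37, 21)
  6P = (8, 26)
  7P = (6, 15)
  8P = (0, 35)
  ... (continuing to 20P)
  20P = O

ord(P) = 20


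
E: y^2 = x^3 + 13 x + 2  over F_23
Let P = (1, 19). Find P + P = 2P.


Doubling: s = (3 x1^2 + a) / (2 y1)
s = (3*1^2 + 13) / (2*19) mod 23 = 21
x3 = s^2 - 2 x1 mod 23 = 21^2 - 2*1 = 2
y3 = s (x1 - x3) - y1 mod 23 = 21 * (1 - 2) - 19 = 6

2P = (2, 6)


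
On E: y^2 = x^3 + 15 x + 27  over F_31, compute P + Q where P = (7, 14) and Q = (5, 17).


P != Q, so use the chord formula.
s = (y2 - y1) / (x2 - x1) = (3) / (29) mod 31 = 14
x3 = s^2 - x1 - x2 mod 31 = 14^2 - 7 - 5 = 29
y3 = s (x1 - x3) - y1 mod 31 = 14 * (7 - 29) - 14 = 19

P + Q = (29, 19)


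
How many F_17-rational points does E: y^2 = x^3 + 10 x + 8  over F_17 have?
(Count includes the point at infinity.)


For each x in F_17, count y with y^2 = x^3 + 10 x + 8 mod 17:
  x = 0: RHS = 8, y in [5, 12]  -> 2 point(s)
  x = 1: RHS = 2, y in [6, 11]  -> 2 point(s)
  x = 2: RHS = 2, y in [6, 11]  -> 2 point(s)
  x = 5: RHS = 13, y in [8, 9]  -> 2 point(s)
  x = 7: RHS = 13, y in [8, 9]  -> 2 point(s)
  x = 11: RHS = 4, y in [2, 15]  -> 2 point(s)
  x = 14: RHS = 2, y in [6, 11]  -> 2 point(s)
Affine points: 14. Add the point at infinity: total = 15.

#E(F_17) = 15


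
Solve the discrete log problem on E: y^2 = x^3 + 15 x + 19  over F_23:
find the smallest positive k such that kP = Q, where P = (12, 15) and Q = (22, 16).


Enumerate multiples of P until we hit Q = (22, 16):
  1P = (12, 15)
  2P = (17, 14)
  3P = (6, 16)
  4P = (21, 21)
  5P = (16, 13)
  6P = (1, 14)
  7P = (14, 12)
  8P = (5, 9)
  9P = (18, 16)
  10P = (9, 20)
  11P = (15, 13)
  12P = (22, 7)
  13P = (20, 19)
  14P = (20, 4)
  15P = (22, 16)
Match found at i = 15.

k = 15


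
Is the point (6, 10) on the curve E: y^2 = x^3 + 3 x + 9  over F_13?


Check whether y^2 = x^3 + 3 x + 9 (mod 13) for (x, y) = (6, 10).
LHS: y^2 = 10^2 mod 13 = 9
RHS: x^3 + 3 x + 9 = 6^3 + 3*6 + 9 mod 13 = 9
LHS = RHS

Yes, on the curve


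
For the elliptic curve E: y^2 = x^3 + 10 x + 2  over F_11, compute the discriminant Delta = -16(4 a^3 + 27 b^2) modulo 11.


4 a^3 + 27 b^2 = 4*10^3 + 27*2^2 = 4000 + 108 = 4108
Delta = -16 * (4108) = -65728
Delta mod 11 = 8

Delta = 8 (mod 11)


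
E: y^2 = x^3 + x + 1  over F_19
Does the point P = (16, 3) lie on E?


Check whether y^2 = x^3 + 1 x + 1 (mod 19) for (x, y) = (16, 3).
LHS: y^2 = 3^2 mod 19 = 9
RHS: x^3 + 1 x + 1 = 16^3 + 1*16 + 1 mod 19 = 9
LHS = RHS

Yes, on the curve


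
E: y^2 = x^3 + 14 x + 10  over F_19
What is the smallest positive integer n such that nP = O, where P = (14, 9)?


Compute successive multiples of P until we hit O:
  1P = (14, 9)
  2P = (8, 8)
  3P = (6, 5)
  4P = (4, 15)
  5P = (12, 5)
  6P = (16, 6)
  7P = (15, 2)
  8P = (1, 14)
  ... (continuing to 17P)
  17P = O

ord(P) = 17


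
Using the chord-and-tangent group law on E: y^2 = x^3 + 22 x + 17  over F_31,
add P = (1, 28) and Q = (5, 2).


P != Q, so use the chord formula.
s = (y2 - y1) / (x2 - x1) = (5) / (4) mod 31 = 9
x3 = s^2 - x1 - x2 mod 31 = 9^2 - 1 - 5 = 13
y3 = s (x1 - x3) - y1 mod 31 = 9 * (1 - 13) - 28 = 19

P + Q = (13, 19)


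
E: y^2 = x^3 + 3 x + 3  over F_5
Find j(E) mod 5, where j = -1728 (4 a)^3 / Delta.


Delta = -16(4 a^3 + 27 b^2) mod 5 = 4
-1728 * (4 a)^3 = -1728 * (4*3)^3 mod 5 = 1
j = 1 * 4^(-1) mod 5 = 4

j = 4 (mod 5)


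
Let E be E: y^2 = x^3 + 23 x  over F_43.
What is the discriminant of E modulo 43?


4 a^3 + 27 b^2 = 4*23^3 + 27*0^2 = 48668 + 0 = 48668
Delta = -16 * (48668) = -778688
Delta mod 43 = 42

Delta = 42 (mod 43)


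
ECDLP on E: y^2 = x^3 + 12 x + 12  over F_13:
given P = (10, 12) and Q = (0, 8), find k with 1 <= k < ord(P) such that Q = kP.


Enumerate multiples of P until we hit Q = (0, 8):
  1P = (10, 12)
  2P = (6, 1)
  3P = (7, 6)
  4P = (0, 8)
Match found at i = 4.

k = 4


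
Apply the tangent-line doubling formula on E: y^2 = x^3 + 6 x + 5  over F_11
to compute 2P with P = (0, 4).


Doubling: s = (3 x1^2 + a) / (2 y1)
s = (3*0^2 + 6) / (2*4) mod 11 = 9
x3 = s^2 - 2 x1 mod 11 = 9^2 - 2*0 = 4
y3 = s (x1 - x3) - y1 mod 11 = 9 * (0 - 4) - 4 = 4

2P = (4, 4)


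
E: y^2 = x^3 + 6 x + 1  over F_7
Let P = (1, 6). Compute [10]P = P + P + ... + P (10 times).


k = 10 = 1010_2 (binary, LSB first: 0101)
Double-and-add from P = (1, 6):
  bit 0 = 0: acc unchanged = O
  bit 1 = 1: acc = O + (6, 6) = (6, 6)
  bit 2 = 0: acc unchanged = (6, 6)
  bit 3 = 1: acc = (6, 6) + (3, 2) = (6, 1)

10P = (6, 1)


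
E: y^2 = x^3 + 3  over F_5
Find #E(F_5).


For each x in F_5, count y with y^2 = x^3 + 0 x + 3 mod 5:
  x = 1: RHS = 4, y in [2, 3]  -> 2 point(s)
  x = 2: RHS = 1, y in [1, 4]  -> 2 point(s)
  x = 3: RHS = 0, y in [0]  -> 1 point(s)
Affine points: 5. Add the point at infinity: total = 6.

#E(F_5) = 6


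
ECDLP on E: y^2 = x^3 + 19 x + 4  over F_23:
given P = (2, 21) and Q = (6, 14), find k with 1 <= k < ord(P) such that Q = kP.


Enumerate multiples of P until we hit Q = (6, 14):
  1P = (2, 21)
  2P = (0, 21)
  3P = (21, 2)
  4P = (1, 1)
  5P = (6, 14)
Match found at i = 5.

k = 5


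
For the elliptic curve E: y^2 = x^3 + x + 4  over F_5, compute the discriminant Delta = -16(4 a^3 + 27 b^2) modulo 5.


4 a^3 + 27 b^2 = 4*1^3 + 27*4^2 = 4 + 432 = 436
Delta = -16 * (436) = -6976
Delta mod 5 = 4

Delta = 4 (mod 5)


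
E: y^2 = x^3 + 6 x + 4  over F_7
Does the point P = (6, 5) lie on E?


Check whether y^2 = x^3 + 6 x + 4 (mod 7) for (x, y) = (6, 5).
LHS: y^2 = 5^2 mod 7 = 4
RHS: x^3 + 6 x + 4 = 6^3 + 6*6 + 4 mod 7 = 4
LHS = RHS

Yes, on the curve


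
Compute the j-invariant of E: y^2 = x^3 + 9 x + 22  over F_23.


Delta = -16(4 a^3 + 27 b^2) mod 23 = 16
-1728 * (4 a)^3 = -1728 * (4*9)^3 mod 23 = 10
j = 10 * 16^(-1) mod 23 = 15

j = 15 (mod 23)


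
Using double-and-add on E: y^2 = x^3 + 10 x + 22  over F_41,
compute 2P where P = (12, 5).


k = 2 = 10_2 (binary, LSB first: 01)
Double-and-add from P = (12, 5):
  bit 0 = 0: acc unchanged = O
  bit 1 = 1: acc = O + (1, 22) = (1, 22)

2P = (1, 22)


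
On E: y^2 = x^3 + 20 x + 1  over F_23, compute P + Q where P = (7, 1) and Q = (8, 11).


P != Q, so use the chord formula.
s = (y2 - y1) / (x2 - x1) = (10) / (1) mod 23 = 10
x3 = s^2 - x1 - x2 mod 23 = 10^2 - 7 - 8 = 16
y3 = s (x1 - x3) - y1 mod 23 = 10 * (7 - 16) - 1 = 1

P + Q = (16, 1)


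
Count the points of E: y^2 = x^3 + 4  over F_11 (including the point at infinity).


For each x in F_11, count y with y^2 = x^3 + 0 x + 4 mod 11:
  x = 0: RHS = 4, y in [2, 9]  -> 2 point(s)
  x = 1: RHS = 5, y in [4, 7]  -> 2 point(s)
  x = 2: RHS = 1, y in [1, 10]  -> 2 point(s)
  x = 3: RHS = 9, y in [3, 8]  -> 2 point(s)
  x = 6: RHS = 0, y in [0]  -> 1 point(s)
  x = 10: RHS = 3, y in [5, 6]  -> 2 point(s)
Affine points: 11. Add the point at infinity: total = 12.

#E(F_11) = 12


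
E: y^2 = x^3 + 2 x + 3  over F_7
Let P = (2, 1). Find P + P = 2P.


Doubling: s = (3 x1^2 + a) / (2 y1)
s = (3*2^2 + 2) / (2*1) mod 7 = 0
x3 = s^2 - 2 x1 mod 7 = 0^2 - 2*2 = 3
y3 = s (x1 - x3) - y1 mod 7 = 0 * (2 - 3) - 1 = 6

2P = (3, 6)


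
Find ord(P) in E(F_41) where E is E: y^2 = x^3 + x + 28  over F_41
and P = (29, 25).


Compute successive multiples of P until we hit O:
  1P = (29, 25)
  2P = (28, 14)
  3P = (23, 0)
  4P = (28, 27)
  5P = (29, 16)
  6P = O

ord(P) = 6


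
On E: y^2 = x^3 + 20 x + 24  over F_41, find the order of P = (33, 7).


Compute successive multiples of P until we hit O:
  1P = (33, 7)
  2P = (6, 27)
  3P = (35, 37)
  4P = (34, 19)
  5P = (36, 39)
  6P = (22, 1)
  7P = (9, 21)
  8P = (15, 3)
  ... (continuing to 37P)
  37P = O

ord(P) = 37


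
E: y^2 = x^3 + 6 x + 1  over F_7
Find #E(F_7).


For each x in F_7, count y with y^2 = x^3 + 6 x + 1 mod 7:
  x = 0: RHS = 1, y in [1, 6]  -> 2 point(s)
  x = 1: RHS = 1, y in [1, 6]  -> 2 point(s)
  x = 2: RHS = 0, y in [0]  -> 1 point(s)
  x = 3: RHS = 4, y in [2, 5]  -> 2 point(s)
  x = 5: RHS = 2, y in [3, 4]  -> 2 point(s)
  x = 6: RHS = 1, y in [1, 6]  -> 2 point(s)
Affine points: 11. Add the point at infinity: total = 12.

#E(F_7) = 12


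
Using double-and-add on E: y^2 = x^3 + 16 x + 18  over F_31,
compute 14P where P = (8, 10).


k = 14 = 1110_2 (binary, LSB first: 0111)
Double-and-add from P = (8, 10):
  bit 0 = 0: acc unchanged = O
  bit 1 = 1: acc = O + (19, 12) = (19, 12)
  bit 2 = 1: acc = (19, 12) + (28, 6) = (12, 4)
  bit 3 = 1: acc = (12, 4) + (7, 15) = (28, 25)

14P = (28, 25)


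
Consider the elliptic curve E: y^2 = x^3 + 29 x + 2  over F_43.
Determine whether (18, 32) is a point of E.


Check whether y^2 = x^3 + 29 x + 2 (mod 43) for (x, y) = (18, 32).
LHS: y^2 = 32^2 mod 43 = 35
RHS: x^3 + 29 x + 2 = 18^3 + 29*18 + 2 mod 43 = 35
LHS = RHS

Yes, on the curve


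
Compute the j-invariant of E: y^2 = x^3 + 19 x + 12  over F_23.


Delta = -16(4 a^3 + 27 b^2) mod 23 = 9
-1728 * (4 a)^3 = -1728 * (4*19)^3 mod 23 = 6
j = 6 * 9^(-1) mod 23 = 16

j = 16 (mod 23)


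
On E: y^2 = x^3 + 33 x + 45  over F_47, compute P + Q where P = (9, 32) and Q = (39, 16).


P != Q, so use the chord formula.
s = (y2 - y1) / (x2 - x1) = (31) / (30) mod 47 = 12
x3 = s^2 - x1 - x2 mod 47 = 12^2 - 9 - 39 = 2
y3 = s (x1 - x3) - y1 mod 47 = 12 * (9 - 2) - 32 = 5

P + Q = (2, 5)


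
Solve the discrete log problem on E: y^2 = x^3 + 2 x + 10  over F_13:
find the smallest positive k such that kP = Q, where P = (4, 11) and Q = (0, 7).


Enumerate multiples of P until we hit Q = (0, 7):
  1P = (4, 11)
  2P = (2, 3)
  3P = (10, 4)
  4P = (0, 6)
  5P = (0, 7)
Match found at i = 5.

k = 5


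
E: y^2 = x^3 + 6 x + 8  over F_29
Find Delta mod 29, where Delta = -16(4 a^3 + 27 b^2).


4 a^3 + 27 b^2 = 4*6^3 + 27*8^2 = 864 + 1728 = 2592
Delta = -16 * (2592) = -41472
Delta mod 29 = 27

Delta = 27 (mod 29)


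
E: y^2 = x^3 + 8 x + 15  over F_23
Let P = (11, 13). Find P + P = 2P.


Doubling: s = (3 x1^2 + a) / (2 y1)
s = (3*11^2 + 8) / (2*13) mod 23 = 1
x3 = s^2 - 2 x1 mod 23 = 1^2 - 2*11 = 2
y3 = s (x1 - x3) - y1 mod 23 = 1 * (11 - 2) - 13 = 19

2P = (2, 19)


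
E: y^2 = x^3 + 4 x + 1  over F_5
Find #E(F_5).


For each x in F_5, count y with y^2 = x^3 + 4 x + 1 mod 5:
  x = 0: RHS = 1, y in [1, 4]  -> 2 point(s)
  x = 1: RHS = 1, y in [1, 4]  -> 2 point(s)
  x = 3: RHS = 0, y in [0]  -> 1 point(s)
  x = 4: RHS = 1, y in [1, 4]  -> 2 point(s)
Affine points: 7. Add the point at infinity: total = 8.

#E(F_5) = 8


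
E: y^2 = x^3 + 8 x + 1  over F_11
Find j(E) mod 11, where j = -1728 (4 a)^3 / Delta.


Delta = -16(4 a^3 + 27 b^2) mod 11 = 9
-1728 * (4 a)^3 = -1728 * (4*8)^3 mod 11 = 1
j = 1 * 9^(-1) mod 11 = 5

j = 5 (mod 11)


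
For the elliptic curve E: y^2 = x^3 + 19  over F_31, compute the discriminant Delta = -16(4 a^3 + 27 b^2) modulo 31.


4 a^3 + 27 b^2 = 4*0^3 + 27*19^2 = 0 + 9747 = 9747
Delta = -16 * (9747) = -155952
Delta mod 31 = 9

Delta = 9 (mod 31)


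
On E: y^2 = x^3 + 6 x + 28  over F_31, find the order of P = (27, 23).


Compute successive multiples of P until we hit O:
  1P = (27, 23)
  2P = (16, 29)
  3P = (7, 14)
  4P = (1, 29)
  5P = (28, 13)
  6P = (14, 2)
  7P = (6, 30)
  8P = (5, 11)
  ... (continuing to 31P)
  31P = O

ord(P) = 31


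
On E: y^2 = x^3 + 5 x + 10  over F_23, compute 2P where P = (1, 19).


Doubling: s = (3 x1^2 + a) / (2 y1)
s = (3*1^2 + 5) / (2*19) mod 23 = 22
x3 = s^2 - 2 x1 mod 23 = 22^2 - 2*1 = 22
y3 = s (x1 - x3) - y1 mod 23 = 22 * (1 - 22) - 19 = 2

2P = (22, 2)


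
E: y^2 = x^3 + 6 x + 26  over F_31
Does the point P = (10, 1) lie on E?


Check whether y^2 = x^3 + 6 x + 26 (mod 31) for (x, y) = (10, 1).
LHS: y^2 = 1^2 mod 31 = 1
RHS: x^3 + 6 x + 26 = 10^3 + 6*10 + 26 mod 31 = 1
LHS = RHS

Yes, on the curve


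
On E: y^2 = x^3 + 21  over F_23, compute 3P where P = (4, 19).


k = 3 = 11_2 (binary, LSB first: 11)
Double-and-add from P = (4, 19):
  bit 0 = 1: acc = O + (4, 19) = (4, 19)
  bit 1 = 1: acc = (4, 19) + (5, 10) = (3, 18)

3P = (3, 18)


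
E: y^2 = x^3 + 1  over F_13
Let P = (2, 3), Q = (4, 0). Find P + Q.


P != Q, so use the chord formula.
s = (y2 - y1) / (x2 - x1) = (10) / (2) mod 13 = 5
x3 = s^2 - x1 - x2 mod 13 = 5^2 - 2 - 4 = 6
y3 = s (x1 - x3) - y1 mod 13 = 5 * (2 - 6) - 3 = 3

P + Q = (6, 3)


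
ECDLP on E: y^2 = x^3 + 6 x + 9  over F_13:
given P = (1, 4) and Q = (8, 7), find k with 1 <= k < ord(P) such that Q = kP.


Enumerate multiples of P until we hit Q = (8, 7):
  1P = (1, 4)
  2P = (8, 6)
  3P = (7, 11)
  4P = (6, 1)
  5P = (10, 4)
  6P = (2, 9)
  7P = (9, 8)
  8P = (0, 3)
  9P = (0, 10)
  10P = (9, 5)
  11P = (2, 4)
  12P = (10, 9)
  13P = (6, 12)
  14P = (7, 2)
  15P = (8, 7)
Match found at i = 15.

k = 15


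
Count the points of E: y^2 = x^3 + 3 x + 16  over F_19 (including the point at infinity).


For each x in F_19, count y with y^2 = x^3 + 3 x + 16 mod 19:
  x = 0: RHS = 16, y in [4, 15]  -> 2 point(s)
  x = 1: RHS = 1, y in [1, 18]  -> 2 point(s)
  x = 2: RHS = 11, y in [7, 12]  -> 2 point(s)
  x = 4: RHS = 16, y in [4, 15]  -> 2 point(s)
  x = 5: RHS = 4, y in [2, 17]  -> 2 point(s)
  x = 7: RHS = 0, y in [0]  -> 1 point(s)
  x = 8: RHS = 1, y in [1, 18]  -> 2 point(s)
  x = 10: RHS = 1, y in [1, 18]  -> 2 point(s)
  x = 14: RHS = 9, y in [3, 16]  -> 2 point(s)
  x = 15: RHS = 16, y in [4, 15]  -> 2 point(s)
Affine points: 19. Add the point at infinity: total = 20.

#E(F_19) = 20


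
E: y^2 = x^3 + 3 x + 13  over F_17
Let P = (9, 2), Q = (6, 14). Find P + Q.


P != Q, so use the chord formula.
s = (y2 - y1) / (x2 - x1) = (12) / (14) mod 17 = 13
x3 = s^2 - x1 - x2 mod 17 = 13^2 - 9 - 6 = 1
y3 = s (x1 - x3) - y1 mod 17 = 13 * (9 - 1) - 2 = 0

P + Q = (1, 0)


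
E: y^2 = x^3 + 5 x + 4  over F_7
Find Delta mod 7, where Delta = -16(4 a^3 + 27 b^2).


4 a^3 + 27 b^2 = 4*5^3 + 27*4^2 = 500 + 432 = 932
Delta = -16 * (932) = -14912
Delta mod 7 = 5

Delta = 5 (mod 7)


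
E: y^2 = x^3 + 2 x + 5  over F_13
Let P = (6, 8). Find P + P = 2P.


Doubling: s = (3 x1^2 + a) / (2 y1)
s = (3*6^2 + 2) / (2*8) mod 13 = 2
x3 = s^2 - 2 x1 mod 13 = 2^2 - 2*6 = 5
y3 = s (x1 - x3) - y1 mod 13 = 2 * (6 - 5) - 8 = 7

2P = (5, 7)


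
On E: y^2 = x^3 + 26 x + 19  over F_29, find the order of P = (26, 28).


Compute successive multiples of P until we hit O:
  1P = (26, 28)
  2P = (5, 10)
  3P = (23, 16)
  4P = (25, 5)
  5P = (14, 16)
  6P = (19, 8)
  7P = (4, 10)
  8P = (21, 13)
  ... (continuing to 32P)
  32P = O

ord(P) = 32


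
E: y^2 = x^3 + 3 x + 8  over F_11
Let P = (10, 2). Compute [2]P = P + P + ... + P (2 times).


k = 2 = 10_2 (binary, LSB first: 01)
Double-and-add from P = (10, 2):
  bit 0 = 0: acc unchanged = O
  bit 1 = 1: acc = O + (7, 8) = (7, 8)

2P = (7, 8)


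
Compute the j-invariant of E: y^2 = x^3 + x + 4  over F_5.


Delta = -16(4 a^3 + 27 b^2) mod 5 = 4
-1728 * (4 a)^3 = -1728 * (4*1)^3 mod 5 = 3
j = 3 * 4^(-1) mod 5 = 2

j = 2 (mod 5)


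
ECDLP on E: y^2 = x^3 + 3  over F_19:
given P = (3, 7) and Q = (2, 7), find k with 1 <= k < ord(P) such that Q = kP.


Enumerate multiples of P until we hit Q = (2, 7):
  1P = (3, 7)
  2P = (11, 2)
  3P = (14, 7)
  4P = (2, 12)
  5P = (1, 2)
  6P = (7, 2)
  7P = (7, 17)
  8P = (1, 17)
  9P = (2, 7)
Match found at i = 9.

k = 9


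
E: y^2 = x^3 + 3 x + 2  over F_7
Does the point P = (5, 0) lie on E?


Check whether y^2 = x^3 + 3 x + 2 (mod 7) for (x, y) = (5, 0).
LHS: y^2 = 0^2 mod 7 = 0
RHS: x^3 + 3 x + 2 = 5^3 + 3*5 + 2 mod 7 = 2
LHS != RHS

No, not on the curve


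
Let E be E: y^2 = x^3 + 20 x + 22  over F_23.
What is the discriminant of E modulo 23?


4 a^3 + 27 b^2 = 4*20^3 + 27*22^2 = 32000 + 13068 = 45068
Delta = -16 * (45068) = -721088
Delta mod 23 = 8

Delta = 8 (mod 23)


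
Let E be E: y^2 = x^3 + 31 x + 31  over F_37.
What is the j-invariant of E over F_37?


Delta = -16(4 a^3 + 27 b^2) mod 37 = 11
-1728 * (4 a)^3 = -1728 * (4*31)^3 mod 37 = 6
j = 6 * 11^(-1) mod 37 = 14

j = 14 (mod 37)


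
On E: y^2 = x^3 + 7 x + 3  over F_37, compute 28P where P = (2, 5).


k = 28 = 11100_2 (binary, LSB first: 00111)
Double-and-add from P = (2, 5):
  bit 0 = 0: acc unchanged = O
  bit 1 = 0: acc unchanged = O
  bit 2 = 1: acc = O + (7, 32) = (7, 32)
  bit 3 = 1: acc = (7, 32) + (13, 16) = (20, 15)
  bit 4 = 1: acc = (20, 15) + (22, 36) = (22, 1)

28P = (22, 1)


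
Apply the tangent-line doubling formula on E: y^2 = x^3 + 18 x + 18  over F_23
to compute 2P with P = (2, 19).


Doubling: s = (3 x1^2 + a) / (2 y1)
s = (3*2^2 + 18) / (2*19) mod 23 = 2
x3 = s^2 - 2 x1 mod 23 = 2^2 - 2*2 = 0
y3 = s (x1 - x3) - y1 mod 23 = 2 * (2 - 0) - 19 = 8

2P = (0, 8)


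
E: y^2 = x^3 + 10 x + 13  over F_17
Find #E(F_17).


For each x in F_17, count y with y^2 = x^3 + 10 x + 13 mod 17:
  x = 0: RHS = 13, y in [8, 9]  -> 2 point(s)
  x = 3: RHS = 2, y in [6, 11]  -> 2 point(s)
  x = 4: RHS = 15, y in [7, 10]  -> 2 point(s)
  x = 5: RHS = 1, y in [1, 16]  -> 2 point(s)
  x = 6: RHS = 0, y in [0]  -> 1 point(s)
  x = 7: RHS = 1, y in [1, 16]  -> 2 point(s)
  x = 9: RHS = 16, y in [4, 13]  -> 2 point(s)
  x = 10: RHS = 8, y in [5, 12]  -> 2 point(s)
  x = 11: RHS = 9, y in [3, 14]  -> 2 point(s)
  x = 12: RHS = 8, y in [5, 12]  -> 2 point(s)
  x = 15: RHS = 2, y in [6, 11]  -> 2 point(s)
  x = 16: RHS = 2, y in [6, 11]  -> 2 point(s)
Affine points: 23. Add the point at infinity: total = 24.

#E(F_17) = 24


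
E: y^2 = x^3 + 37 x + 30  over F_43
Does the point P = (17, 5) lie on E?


Check whether y^2 = x^3 + 37 x + 30 (mod 43) for (x, y) = (17, 5).
LHS: y^2 = 5^2 mod 43 = 25
RHS: x^3 + 37 x + 30 = 17^3 + 37*17 + 30 mod 43 = 25
LHS = RHS

Yes, on the curve


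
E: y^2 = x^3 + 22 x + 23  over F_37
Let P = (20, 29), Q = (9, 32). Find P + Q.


P != Q, so use the chord formula.
s = (y2 - y1) / (x2 - x1) = (3) / (26) mod 37 = 30
x3 = s^2 - x1 - x2 mod 37 = 30^2 - 20 - 9 = 20
y3 = s (x1 - x3) - y1 mod 37 = 30 * (20 - 20) - 29 = 8

P + Q = (20, 8)


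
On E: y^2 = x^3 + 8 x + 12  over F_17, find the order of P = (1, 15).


Compute successive multiples of P until we hit O:
  1P = (1, 15)
  2P = (13, 1)
  3P = (2, 6)
  4P = (10, 15)
  5P = (6, 2)
  6P = (12, 0)
  7P = (6, 15)
  8P = (10, 2)
  ... (continuing to 12P)
  12P = O

ord(P) = 12


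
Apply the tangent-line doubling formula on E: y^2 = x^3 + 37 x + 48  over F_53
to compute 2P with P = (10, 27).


Doubling: s = (3 x1^2 + a) / (2 y1)
s = (3*10^2 + 37) / (2*27) mod 53 = 19
x3 = s^2 - 2 x1 mod 53 = 19^2 - 2*10 = 23
y3 = s (x1 - x3) - y1 mod 53 = 19 * (10 - 23) - 27 = 44

2P = (23, 44)


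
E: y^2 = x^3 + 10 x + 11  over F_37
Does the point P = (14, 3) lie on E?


Check whether y^2 = x^3 + 10 x + 11 (mod 37) for (x, y) = (14, 3).
LHS: y^2 = 3^2 mod 37 = 9
RHS: x^3 + 10 x + 11 = 14^3 + 10*14 + 11 mod 37 = 9
LHS = RHS

Yes, on the curve


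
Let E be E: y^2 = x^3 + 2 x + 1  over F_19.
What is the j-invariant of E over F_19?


Delta = -16(4 a^3 + 27 b^2) mod 19 = 6
-1728 * (4 a)^3 = -1728 * (4*2)^3 mod 19 = 18
j = 18 * 6^(-1) mod 19 = 3

j = 3 (mod 19)


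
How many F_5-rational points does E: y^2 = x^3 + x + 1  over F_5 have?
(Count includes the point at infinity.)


For each x in F_5, count y with y^2 = x^3 + 1 x + 1 mod 5:
  x = 0: RHS = 1, y in [1, 4]  -> 2 point(s)
  x = 2: RHS = 1, y in [1, 4]  -> 2 point(s)
  x = 3: RHS = 1, y in [1, 4]  -> 2 point(s)
  x = 4: RHS = 4, y in [2, 3]  -> 2 point(s)
Affine points: 8. Add the point at infinity: total = 9.

#E(F_5) = 9


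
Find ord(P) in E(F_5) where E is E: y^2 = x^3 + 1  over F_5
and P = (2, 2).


Compute successive multiples of P until we hit O:
  1P = (2, 2)
  2P = (0, 4)
  3P = (4, 0)
  4P = (0, 1)
  5P = (2, 3)
  6P = O

ord(P) = 6


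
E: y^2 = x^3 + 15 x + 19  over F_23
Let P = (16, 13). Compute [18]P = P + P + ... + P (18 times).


k = 18 = 10010_2 (binary, LSB first: 01001)
Double-and-add from P = (16, 13):
  bit 0 = 0: acc unchanged = O
  bit 1 = 1: acc = O + (9, 20) = (9, 20)
  bit 2 = 0: acc unchanged = (9, 20)
  bit 3 = 0: acc unchanged = (9, 20)
  bit 4 = 1: acc = (9, 20) + (12, 8) = (18, 16)

18P = (18, 16)


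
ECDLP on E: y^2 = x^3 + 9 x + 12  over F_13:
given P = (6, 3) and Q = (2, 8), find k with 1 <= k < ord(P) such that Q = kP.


Enumerate multiples of P until we hit Q = (2, 8):
  1P = (6, 3)
  2P = (1, 10)
  3P = (9, 9)
  4P = (2, 5)
  5P = (2, 8)
Match found at i = 5.

k = 5


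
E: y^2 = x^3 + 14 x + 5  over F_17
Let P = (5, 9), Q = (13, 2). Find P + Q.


P != Q, so use the chord formula.
s = (y2 - y1) / (x2 - x1) = (10) / (8) mod 17 = 14
x3 = s^2 - x1 - x2 mod 17 = 14^2 - 5 - 13 = 8
y3 = s (x1 - x3) - y1 mod 17 = 14 * (5 - 8) - 9 = 0

P + Q = (8, 0)


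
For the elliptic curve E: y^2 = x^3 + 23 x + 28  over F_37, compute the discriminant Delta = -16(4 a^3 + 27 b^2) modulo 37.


4 a^3 + 27 b^2 = 4*23^3 + 27*28^2 = 48668 + 21168 = 69836
Delta = -16 * (69836) = -1117376
Delta mod 37 = 24

Delta = 24 (mod 37)


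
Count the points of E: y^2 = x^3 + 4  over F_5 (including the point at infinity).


For each x in F_5, count y with y^2 = x^3 + 0 x + 4 mod 5:
  x = 0: RHS = 4, y in [2, 3]  -> 2 point(s)
  x = 1: RHS = 0, y in [0]  -> 1 point(s)
  x = 3: RHS = 1, y in [1, 4]  -> 2 point(s)
Affine points: 5. Add the point at infinity: total = 6.

#E(F_5) = 6


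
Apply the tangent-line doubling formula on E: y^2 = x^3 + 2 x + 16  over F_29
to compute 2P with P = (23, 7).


Doubling: s = (3 x1^2 + a) / (2 y1)
s = (3*23^2 + 2) / (2*7) mod 29 = 12
x3 = s^2 - 2 x1 mod 29 = 12^2 - 2*23 = 11
y3 = s (x1 - x3) - y1 mod 29 = 12 * (23 - 11) - 7 = 21

2P = (11, 21)


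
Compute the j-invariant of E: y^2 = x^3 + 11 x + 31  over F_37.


Delta = -16(4 a^3 + 27 b^2) mod 37 = 15
-1728 * (4 a)^3 = -1728 * (4*11)^3 mod 37 = 36
j = 36 * 15^(-1) mod 37 = 32

j = 32 (mod 37)


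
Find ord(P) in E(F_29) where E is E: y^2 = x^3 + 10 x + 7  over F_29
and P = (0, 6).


Compute successive multiples of P until we hit O:
  1P = (0, 6)
  2P = (16, 0)
  3P = (0, 23)
  4P = O

ord(P) = 4


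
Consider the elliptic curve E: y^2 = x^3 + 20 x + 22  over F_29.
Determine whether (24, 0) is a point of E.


Check whether y^2 = x^3 + 20 x + 22 (mod 29) for (x, y) = (24, 0).
LHS: y^2 = 0^2 mod 29 = 0
RHS: x^3 + 20 x + 22 = 24^3 + 20*24 + 22 mod 29 = 0
LHS = RHS

Yes, on the curve


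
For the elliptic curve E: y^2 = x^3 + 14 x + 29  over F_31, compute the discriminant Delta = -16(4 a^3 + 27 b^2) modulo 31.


4 a^3 + 27 b^2 = 4*14^3 + 27*29^2 = 10976 + 22707 = 33683
Delta = -16 * (33683) = -538928
Delta mod 31 = 7

Delta = 7 (mod 31)


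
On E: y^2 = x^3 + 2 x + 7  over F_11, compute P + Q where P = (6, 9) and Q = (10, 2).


P != Q, so use the chord formula.
s = (y2 - y1) / (x2 - x1) = (4) / (4) mod 11 = 1
x3 = s^2 - x1 - x2 mod 11 = 1^2 - 6 - 10 = 7
y3 = s (x1 - x3) - y1 mod 11 = 1 * (6 - 7) - 9 = 1

P + Q = (7, 1)


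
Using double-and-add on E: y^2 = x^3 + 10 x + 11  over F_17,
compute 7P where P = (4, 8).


k = 7 = 111_2 (binary, LSB first: 111)
Double-and-add from P = (4, 8):
  bit 0 = 1: acc = O + (4, 8) = (4, 8)
  bit 1 = 1: acc = (4, 8) + (7, 13) = (5, 13)
  bit 2 = 1: acc = (5, 13) + (16, 0) = (4, 9)

7P = (4, 9)


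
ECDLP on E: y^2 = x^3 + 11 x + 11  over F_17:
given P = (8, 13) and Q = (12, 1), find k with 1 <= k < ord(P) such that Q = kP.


Enumerate multiples of P until we hit Q = (12, 1):
  1P = (8, 13)
  2P = (5, 15)
  3P = (12, 1)
Match found at i = 3.

k = 3


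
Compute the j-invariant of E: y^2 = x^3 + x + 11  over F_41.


Delta = -16(4 a^3 + 27 b^2) mod 41 = 21
-1728 * (4 a)^3 = -1728 * (4*1)^3 mod 41 = 26
j = 26 * 21^(-1) mod 41 = 11

j = 11 (mod 41)


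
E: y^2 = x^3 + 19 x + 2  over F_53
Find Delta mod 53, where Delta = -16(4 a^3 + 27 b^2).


4 a^3 + 27 b^2 = 4*19^3 + 27*2^2 = 27436 + 108 = 27544
Delta = -16 * (27544) = -440704
Delta mod 53 = 44

Delta = 44 (mod 53)


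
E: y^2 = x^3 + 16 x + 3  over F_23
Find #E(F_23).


For each x in F_23, count y with y^2 = x^3 + 16 x + 3 mod 23:
  x = 0: RHS = 3, y in [7, 16]  -> 2 point(s)
  x = 3: RHS = 9, y in [3, 20]  -> 2 point(s)
  x = 4: RHS = 16, y in [4, 19]  -> 2 point(s)
  x = 5: RHS = 1, y in [1, 22]  -> 2 point(s)
  x = 6: RHS = 16, y in [4, 19]  -> 2 point(s)
  x = 9: RHS = 2, y in [5, 18]  -> 2 point(s)
  x = 10: RHS = 13, y in [6, 17]  -> 2 point(s)
  x = 13: RHS = 16, y in [4, 19]  -> 2 point(s)
  x = 14: RHS = 4, y in [2, 21]  -> 2 point(s)
  x = 16: RHS = 8, y in [10, 13]  -> 2 point(s)
  x = 17: RHS = 13, y in [6, 17]  -> 2 point(s)
  x = 19: RHS = 13, y in [6, 17]  -> 2 point(s)
  x = 21: RHS = 9, y in [3, 20]  -> 2 point(s)
  x = 22: RHS = 9, y in [3, 20]  -> 2 point(s)
Affine points: 28. Add the point at infinity: total = 29.

#E(F_23) = 29


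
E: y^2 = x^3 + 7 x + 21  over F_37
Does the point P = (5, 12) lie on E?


Check whether y^2 = x^3 + 7 x + 21 (mod 37) for (x, y) = (5, 12).
LHS: y^2 = 12^2 mod 37 = 33
RHS: x^3 + 7 x + 21 = 5^3 + 7*5 + 21 mod 37 = 33
LHS = RHS

Yes, on the curve


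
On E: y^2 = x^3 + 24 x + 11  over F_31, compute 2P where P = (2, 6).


Doubling: s = (3 x1^2 + a) / (2 y1)
s = (3*2^2 + 24) / (2*6) mod 31 = 3
x3 = s^2 - 2 x1 mod 31 = 3^2 - 2*2 = 5
y3 = s (x1 - x3) - y1 mod 31 = 3 * (2 - 5) - 6 = 16

2P = (5, 16)


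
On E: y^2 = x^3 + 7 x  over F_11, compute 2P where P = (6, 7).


k = 2 = 10_2 (binary, LSB first: 01)
Double-and-add from P = (6, 7):
  bit 0 = 0: acc unchanged = O
  bit 1 = 1: acc = O + (3, 9) = (3, 9)

2P = (3, 9)


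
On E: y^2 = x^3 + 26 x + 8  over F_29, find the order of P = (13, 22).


Compute successive multiples of P until we hit O:
  1P = (13, 22)
  2P = (23, 19)
  3P = (16, 5)
  4P = (16, 24)
  5P = (23, 10)
  6P = (13, 7)
  7P = O

ord(P) = 7


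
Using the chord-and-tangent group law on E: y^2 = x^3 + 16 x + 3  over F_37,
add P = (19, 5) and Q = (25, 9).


P != Q, so use the chord formula.
s = (y2 - y1) / (x2 - x1) = (4) / (6) mod 37 = 13
x3 = s^2 - x1 - x2 mod 37 = 13^2 - 19 - 25 = 14
y3 = s (x1 - x3) - y1 mod 37 = 13 * (19 - 14) - 5 = 23

P + Q = (14, 23)


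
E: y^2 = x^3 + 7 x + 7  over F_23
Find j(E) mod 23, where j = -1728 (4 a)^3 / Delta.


Delta = -16(4 a^3 + 27 b^2) mod 23 = 5
-1728 * (4 a)^3 = -1728 * (4*7)^3 mod 23 = 16
j = 16 * 5^(-1) mod 23 = 17

j = 17 (mod 23)


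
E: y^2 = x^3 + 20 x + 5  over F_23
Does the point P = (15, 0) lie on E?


Check whether y^2 = x^3 + 20 x + 5 (mod 23) for (x, y) = (15, 0).
LHS: y^2 = 0^2 mod 23 = 0
RHS: x^3 + 20 x + 5 = 15^3 + 20*15 + 5 mod 23 = 0
LHS = RHS

Yes, on the curve


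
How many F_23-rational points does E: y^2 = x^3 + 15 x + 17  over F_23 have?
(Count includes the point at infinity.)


For each x in F_23, count y with y^2 = x^3 + 15 x + 17 mod 23:
  x = 2: RHS = 9, y in [3, 20]  -> 2 point(s)
  x = 4: RHS = 3, y in [7, 16]  -> 2 point(s)
  x = 6: RHS = 1, y in [1, 22]  -> 2 point(s)
  x = 11: RHS = 18, y in [8, 15]  -> 2 point(s)
  x = 12: RHS = 16, y in [4, 19]  -> 2 point(s)
  x = 14: RHS = 4, y in [2, 21]  -> 2 point(s)
  x = 15: RHS = 6, y in [11, 12]  -> 2 point(s)
  x = 16: RHS = 6, y in [11, 12]  -> 2 point(s)
  x = 18: RHS = 1, y in [1, 22]  -> 2 point(s)
  x = 19: RHS = 8, y in [10, 13]  -> 2 point(s)
  x = 21: RHS = 2, y in [5, 18]  -> 2 point(s)
  x = 22: RHS = 1, y in [1, 22]  -> 2 point(s)
Affine points: 24. Add the point at infinity: total = 25.

#E(F_23) = 25


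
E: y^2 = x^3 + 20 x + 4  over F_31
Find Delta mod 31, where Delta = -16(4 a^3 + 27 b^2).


4 a^3 + 27 b^2 = 4*20^3 + 27*4^2 = 32000 + 432 = 32432
Delta = -16 * (32432) = -518912
Delta mod 31 = 28

Delta = 28 (mod 31)


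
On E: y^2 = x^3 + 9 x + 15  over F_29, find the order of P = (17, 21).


Compute successive multiples of P until we hit O:
  1P = (17, 21)
  2P = (11, 13)
  3P = (6, 13)
  4P = (13, 3)
  5P = (12, 16)
  6P = (1, 24)
  7P = (15, 4)
  8P = (4, 17)
  ... (continuing to 25P)
  25P = O

ord(P) = 25


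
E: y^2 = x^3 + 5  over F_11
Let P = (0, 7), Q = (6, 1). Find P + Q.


P != Q, so use the chord formula.
s = (y2 - y1) / (x2 - x1) = (5) / (6) mod 11 = 10
x3 = s^2 - x1 - x2 mod 11 = 10^2 - 0 - 6 = 6
y3 = s (x1 - x3) - y1 mod 11 = 10 * (0 - 6) - 7 = 10

P + Q = (6, 10)


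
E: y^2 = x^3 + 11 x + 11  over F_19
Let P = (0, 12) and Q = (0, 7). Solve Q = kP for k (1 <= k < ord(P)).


Enumerate multiples of P until we hit Q = (0, 7):
  1P = (0, 12)
  2P = (17, 0)
  3P = (0, 7)
Match found at i = 3.

k = 3


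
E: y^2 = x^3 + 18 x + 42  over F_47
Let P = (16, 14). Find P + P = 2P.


Doubling: s = (3 x1^2 + a) / (2 y1)
s = (3*16^2 + 18) / (2*14) mod 47 = 18
x3 = s^2 - 2 x1 mod 47 = 18^2 - 2*16 = 10
y3 = s (x1 - x3) - y1 mod 47 = 18 * (16 - 10) - 14 = 0

2P = (10, 0)


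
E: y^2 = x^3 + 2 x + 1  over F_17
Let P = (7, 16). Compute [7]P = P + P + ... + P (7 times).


k = 7 = 111_2 (binary, LSB first: 111)
Double-and-add from P = (7, 16):
  bit 0 = 1: acc = O + (7, 16) = (7, 16)
  bit 1 = 1: acc = (7, 16) + (7, 1) = O
  bit 2 = 1: acc = O + (7, 16) = (7, 16)

7P = (7, 16)


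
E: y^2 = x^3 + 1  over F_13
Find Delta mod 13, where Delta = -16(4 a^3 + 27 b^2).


4 a^3 + 27 b^2 = 4*0^3 + 27*1^2 = 0 + 27 = 27
Delta = -16 * (27) = -432
Delta mod 13 = 10

Delta = 10 (mod 13)


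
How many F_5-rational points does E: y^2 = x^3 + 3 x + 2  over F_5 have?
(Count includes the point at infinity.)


For each x in F_5, count y with y^2 = x^3 + 3 x + 2 mod 5:
  x = 1: RHS = 1, y in [1, 4]  -> 2 point(s)
  x = 2: RHS = 1, y in [1, 4]  -> 2 point(s)
Affine points: 4. Add the point at infinity: total = 5.

#E(F_5) = 5


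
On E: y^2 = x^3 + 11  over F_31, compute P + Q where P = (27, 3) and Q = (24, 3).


P != Q, so use the chord formula.
s = (y2 - y1) / (x2 - x1) = (0) / (28) mod 31 = 0
x3 = s^2 - x1 - x2 mod 31 = 0^2 - 27 - 24 = 11
y3 = s (x1 - x3) - y1 mod 31 = 0 * (27 - 11) - 3 = 28

P + Q = (11, 28)


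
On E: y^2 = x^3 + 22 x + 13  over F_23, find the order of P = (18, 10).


Compute successive multiples of P until we hit O:
  1P = (18, 10)
  2P = (0, 6)
  3P = (13, 9)
  4P = (4, 2)
  5P = (14, 12)
  6P = (20, 14)
  7P = (12, 2)
  8P = (5, 15)
  ... (continuing to 25P)
  25P = O

ord(P) = 25


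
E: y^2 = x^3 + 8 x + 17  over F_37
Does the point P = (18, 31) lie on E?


Check whether y^2 = x^3 + 8 x + 17 (mod 37) for (x, y) = (18, 31).
LHS: y^2 = 31^2 mod 37 = 36
RHS: x^3 + 8 x + 17 = 18^3 + 8*18 + 17 mod 37 = 36
LHS = RHS

Yes, on the curve


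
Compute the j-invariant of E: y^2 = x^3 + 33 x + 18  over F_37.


Delta = -16(4 a^3 + 27 b^2) mod 37 = 29
-1728 * (4 a)^3 = -1728 * (4*33)^3 mod 37 = 10
j = 10 * 29^(-1) mod 37 = 8

j = 8 (mod 37)


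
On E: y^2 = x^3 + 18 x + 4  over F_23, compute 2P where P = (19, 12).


Doubling: s = (3 x1^2 + a) / (2 y1)
s = (3*19^2 + 18) / (2*12) mod 23 = 20
x3 = s^2 - 2 x1 mod 23 = 20^2 - 2*19 = 17
y3 = s (x1 - x3) - y1 mod 23 = 20 * (19 - 17) - 12 = 5

2P = (17, 5)


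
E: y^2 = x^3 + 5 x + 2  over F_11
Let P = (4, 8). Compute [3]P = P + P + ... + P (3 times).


k = 3 = 11_2 (binary, LSB first: 11)
Double-and-add from P = (4, 8):
  bit 0 = 1: acc = O + (4, 8) = (4, 8)
  bit 1 = 1: acc = (4, 8) + (8, 9) = (8, 2)

3P = (8, 2)


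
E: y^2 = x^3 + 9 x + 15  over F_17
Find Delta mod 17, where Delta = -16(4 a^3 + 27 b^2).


4 a^3 + 27 b^2 = 4*9^3 + 27*15^2 = 2916 + 6075 = 8991
Delta = -16 * (8991) = -143856
Delta mod 17 = 15

Delta = 15 (mod 17)


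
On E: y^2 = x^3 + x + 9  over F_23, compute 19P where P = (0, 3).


k = 19 = 10011_2 (binary, LSB first: 11001)
Double-and-add from P = (0, 3):
  bit 0 = 1: acc = O + (0, 3) = (0, 3)
  bit 1 = 1: acc = (0, 3) + (16, 2) = (15, 8)
  bit 2 = 0: acc unchanged = (15, 8)
  bit 3 = 0: acc unchanged = (15, 8)
  bit 4 = 1: acc = (15, 8) + (3, 4) = (0, 20)

19P = (0, 20)


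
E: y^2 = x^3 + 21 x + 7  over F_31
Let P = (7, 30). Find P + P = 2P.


Doubling: s = (3 x1^2 + a) / (2 y1)
s = (3*7^2 + 21) / (2*30) mod 31 = 9
x3 = s^2 - 2 x1 mod 31 = 9^2 - 2*7 = 5
y3 = s (x1 - x3) - y1 mod 31 = 9 * (7 - 5) - 30 = 19

2P = (5, 19)


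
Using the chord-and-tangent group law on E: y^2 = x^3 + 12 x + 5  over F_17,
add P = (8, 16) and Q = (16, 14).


P != Q, so use the chord formula.
s = (y2 - y1) / (x2 - x1) = (15) / (8) mod 17 = 4
x3 = s^2 - x1 - x2 mod 17 = 4^2 - 8 - 16 = 9
y3 = s (x1 - x3) - y1 mod 17 = 4 * (8 - 9) - 16 = 14

P + Q = (9, 14)


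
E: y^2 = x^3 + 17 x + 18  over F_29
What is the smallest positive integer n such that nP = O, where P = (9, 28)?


Compute successive multiples of P until we hit O:
  1P = (9, 28)
  2P = (4, 18)
  3P = (20, 8)
  4P = (22, 22)
  5P = (14, 10)
  6P = (12, 6)
  7P = (7, 25)
  8P = (8, 17)
  ... (continuing to 18P)
  18P = O

ord(P) = 18
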